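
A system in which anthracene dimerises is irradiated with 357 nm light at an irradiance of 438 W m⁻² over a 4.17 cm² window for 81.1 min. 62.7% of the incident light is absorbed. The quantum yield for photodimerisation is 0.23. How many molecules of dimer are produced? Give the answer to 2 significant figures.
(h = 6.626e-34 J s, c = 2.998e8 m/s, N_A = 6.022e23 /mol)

2.3e20 molecules

Photon energy at 357 nm: hc/λ = (6.626e-34)(2.998e8)/(357e-9) = 5.564e-19 J.
Energy delivered: (438 W m⁻²)(4.17e-4 m²)(4866 s) = 888.8 J.
Photons incident: 888.8 / 5.564e-19 = 1.597e21, i.e. 1.597e21/6.022e23 = 0.002652 mol.
Photons absorbed: 0.627 × 0.002652 = 0.001663 mol.
Product: Φ × n_abs = 0.23 × 0.001663 = 3.825e-4 mol.
As a count: 3.825e-4 × 6.022e23 = 2.3e20.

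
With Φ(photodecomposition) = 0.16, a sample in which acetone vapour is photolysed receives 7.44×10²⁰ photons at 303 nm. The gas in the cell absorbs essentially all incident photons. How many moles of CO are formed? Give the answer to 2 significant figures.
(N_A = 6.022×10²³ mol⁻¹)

Moles of photons: 7.44×10²⁰ / 6.022×10²³ = 0.001235 mol.
Product: Φ × n_abs = 0.16 × 0.001235 = 1.976×10⁻⁴ mol.

2.0×10⁻⁴ mol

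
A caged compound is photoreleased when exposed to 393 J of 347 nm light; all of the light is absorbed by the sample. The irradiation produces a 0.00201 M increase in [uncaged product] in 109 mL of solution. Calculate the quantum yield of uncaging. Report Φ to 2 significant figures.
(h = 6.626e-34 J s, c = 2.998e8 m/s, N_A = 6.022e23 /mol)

Φ = 0.19

Product: (0.00201 M)(0.109 L) = 2.191e-4 mol.
Photon energy at 347 nm: hc/λ = (6.626e-34)(2.998e8)/(347e-9) = 5.725e-19 J.
Photons incident: 393 / 5.725e-19 = 6.865e20, i.e. 6.865e20/6.022e23 = 0.001140 mol.
Φ = 2.191e-4 mol / 0.001140 mol photons = 0.19.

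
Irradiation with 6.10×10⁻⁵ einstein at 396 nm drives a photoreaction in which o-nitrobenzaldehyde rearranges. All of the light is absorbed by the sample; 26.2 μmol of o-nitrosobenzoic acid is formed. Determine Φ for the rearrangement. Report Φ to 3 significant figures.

Product: 26.2 μmol = 2.62×10⁻⁵ mol.
Φ = 2.62×10⁻⁵ mol / 6.10×10⁻⁵ mol photons = 0.430.

Φ = 0.430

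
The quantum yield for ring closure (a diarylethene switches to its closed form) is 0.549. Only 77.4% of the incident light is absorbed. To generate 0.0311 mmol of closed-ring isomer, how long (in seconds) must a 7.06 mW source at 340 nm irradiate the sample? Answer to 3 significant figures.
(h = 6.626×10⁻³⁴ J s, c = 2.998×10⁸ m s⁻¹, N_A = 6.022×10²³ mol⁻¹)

t ≈ 3650 s

Product: 0.0311 mmol = 3.11×10⁻⁵ mol.
Photons that must be absorbed: 3.11×10⁻⁵ / 0.549 = 5.665×10⁻⁵ mol.
Incident photons needed: 5.665×10⁻⁵ / 0.774 = 7.319×10⁻⁵ mol.
Photon energy: hc/λ = 5.843×10⁻¹⁹ J; per mole, 3.519×10⁵ J mol⁻¹.
Energy required: 7.319×10⁻⁵ × 3.519×10⁵ = 25.76 J.
Time: 25.76 J / 0.00706 W = 3650 s.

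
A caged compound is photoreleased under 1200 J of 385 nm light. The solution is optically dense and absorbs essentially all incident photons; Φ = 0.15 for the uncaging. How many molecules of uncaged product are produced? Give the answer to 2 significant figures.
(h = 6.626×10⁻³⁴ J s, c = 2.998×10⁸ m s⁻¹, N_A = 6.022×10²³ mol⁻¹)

3.5×10²⁰ molecules

Photon energy at 385 nm: hc/λ = (6.626×10⁻³⁴)(2.998×10⁸)/(385×10⁻⁹) = 5.160×10⁻¹⁹ J.
Photons incident: 1200 / 5.160×10⁻¹⁹ = 2.326×10²¹, i.e. 2.326×10²¹/6.022×10²³ = 0.003863 mol.
Product: Φ × n_abs = 0.15 × 0.003863 = 5.795×10⁻⁴ mol.
As a count: 5.795×10⁻⁴ × 6.022×10²³ = 3.5×10²⁰.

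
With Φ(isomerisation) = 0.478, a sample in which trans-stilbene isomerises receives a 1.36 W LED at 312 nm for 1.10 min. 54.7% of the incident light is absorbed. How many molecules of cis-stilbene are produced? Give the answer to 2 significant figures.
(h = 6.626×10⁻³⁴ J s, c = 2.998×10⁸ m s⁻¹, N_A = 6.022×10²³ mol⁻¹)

Photon energy at 312 nm: hc/λ = (6.626×10⁻³⁴)(2.998×10⁸)/(312×10⁻⁹) = 6.367×10⁻¹⁹ J.
Energy delivered: (1.36 W)(66 s) = 89.76 J.
Photons incident: 89.76 / 6.367×10⁻¹⁹ = 1.410×10²⁰, i.e. 1.410×10²⁰/6.022×10²³ = 2.341×10⁻⁴ mol.
Photons absorbed: 0.547 × 2.341×10⁻⁴ = 1.281×10⁻⁴ mol.
Product: Φ × n_abs = 0.478 × 1.281×10⁻⁴ = 6.123×10⁻⁵ mol.
As a count: 6.123×10⁻⁵ × 6.022×10²³ = 3.7×10¹⁹.

3.7×10¹⁹ molecules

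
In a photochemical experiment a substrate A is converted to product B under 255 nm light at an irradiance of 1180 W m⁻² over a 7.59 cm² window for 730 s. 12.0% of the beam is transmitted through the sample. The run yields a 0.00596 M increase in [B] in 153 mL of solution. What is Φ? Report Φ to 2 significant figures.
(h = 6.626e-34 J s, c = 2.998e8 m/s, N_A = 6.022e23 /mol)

Product: (0.00596 M)(0.153 L) = 9.119e-4 mol.
Photon energy at 255 nm: hc/λ = (6.626e-34)(2.998e8)/(255e-9) = 7.790e-19 J.
Energy delivered: (1180 W m⁻²)(7.59e-4 m²)(730 s) = 653.8 J.
Photons incident: 653.8 / 7.790e-19 = 8.393e20, i.e. 8.393e20/6.022e23 = 0.001394 mol.
Fraction absorbed: 1 − 12.0/100 = 0.8800.
Photons absorbed: 0.8800 × 0.001394 = 0.001227 mol.
Φ = 9.119e-4 mol / 0.001227 mol photons = 0.74.

Φ = 0.74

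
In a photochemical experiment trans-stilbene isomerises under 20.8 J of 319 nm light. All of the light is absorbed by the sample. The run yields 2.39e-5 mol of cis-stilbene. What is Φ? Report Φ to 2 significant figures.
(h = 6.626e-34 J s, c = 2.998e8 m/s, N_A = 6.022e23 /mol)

Φ = 0.43

Photon energy at 319 nm: hc/λ = (6.626e-34)(2.998e8)/(319e-9) = 6.227e-19 J.
Photons incident: 20.8 / 6.227e-19 = 3.340e19, i.e. 3.340e19/6.022e23 = 5.546e-5 mol.
Φ = 2.39e-5 mol / 5.546e-5 mol photons = 0.43.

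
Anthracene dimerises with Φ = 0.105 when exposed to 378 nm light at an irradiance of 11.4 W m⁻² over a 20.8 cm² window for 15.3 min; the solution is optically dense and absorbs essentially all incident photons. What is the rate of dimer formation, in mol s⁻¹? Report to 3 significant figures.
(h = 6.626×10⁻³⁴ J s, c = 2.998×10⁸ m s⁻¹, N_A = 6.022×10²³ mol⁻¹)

7.87×10⁻⁹ mol s⁻¹

Photon energy at 378 nm: hc/λ = (6.626×10⁻³⁴)(2.998×10⁸)/(378×10⁻⁹) = 5.255×10⁻¹⁹ J.
Energy delivered: (11.4 W m⁻²)(20.8×10⁻⁴ m²)(918 s) = 21.77 J.
Photons incident: 21.77 / 5.255×10⁻¹⁹ = 4.143×10¹⁹, i.e. 4.143×10¹⁹/6.022×10²³ = 6.880×10⁻⁵ mol.
Product formed: 0.105 × 6.880×10⁻⁵ = 7.224×10⁻⁶ mol.
Rate: 7.224×10⁻⁶ / 918 s = 7.87×10⁻⁹ mol s⁻¹.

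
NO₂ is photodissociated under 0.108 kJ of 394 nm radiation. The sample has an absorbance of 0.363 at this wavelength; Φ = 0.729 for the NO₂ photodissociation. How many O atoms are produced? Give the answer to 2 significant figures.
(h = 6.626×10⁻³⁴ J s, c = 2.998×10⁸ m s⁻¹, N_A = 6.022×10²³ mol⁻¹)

Photon energy at 394 nm: hc/λ = (6.626×10⁻³⁴)(2.998×10⁸)/(394×10⁻⁹) = 5.042×10⁻¹⁹ J.
Incident energy: 0.108 kJ = 108 J.
Photons incident: 108 / 5.042×10⁻¹⁹ = 2.142×10²⁰, i.e. 2.142×10²⁰/6.022×10²³ = 3.557×10⁻⁴ mol.
Fraction absorbed: 1 − 10^(−0.363) = 0.5665.
Photons absorbed: 0.5665 × 3.557×10⁻⁴ = 2.015×10⁻⁴ mol.
Product: Φ × n_abs = 0.729 × 2.015×10⁻⁴ = 1.469×10⁻⁴ mol.
As a count: 1.469×10⁻⁴ × 6.022×10²³ = 8.8×10¹⁹.

8.8×10¹⁹ atoms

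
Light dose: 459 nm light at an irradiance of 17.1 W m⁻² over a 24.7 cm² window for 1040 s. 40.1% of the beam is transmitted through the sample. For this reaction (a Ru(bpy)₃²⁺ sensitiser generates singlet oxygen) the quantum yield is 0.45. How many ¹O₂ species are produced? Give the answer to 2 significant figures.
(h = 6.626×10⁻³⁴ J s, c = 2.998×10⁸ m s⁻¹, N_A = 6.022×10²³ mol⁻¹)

2.7×10¹⁹ species

Photon energy at 459 nm: hc/λ = (6.626×10⁻³⁴)(2.998×10⁸)/(459×10⁻⁹) = 4.328×10⁻¹⁹ J.
Energy delivered: (17.1 W m⁻²)(24.7×10⁻⁴ m²)(1040 s) = 43.93 J.
Photons incident: 43.93 / 4.328×10⁻¹⁹ = 1.015×10²⁰, i.e. 1.015×10²⁰/6.022×10²³ = 1.685×10⁻⁴ mol.
Fraction absorbed: 1 − 40.1/100 = 0.5990.
Photons absorbed: 0.5990 × 1.685×10⁻⁴ = 1.009×10⁻⁴ mol.
Product: Φ × n_abs = 0.45 × 1.009×10⁻⁴ = 4.541×10⁻⁵ mol.
As a count: 4.541×10⁻⁵ × 6.022×10²³ = 2.7×10¹⁹.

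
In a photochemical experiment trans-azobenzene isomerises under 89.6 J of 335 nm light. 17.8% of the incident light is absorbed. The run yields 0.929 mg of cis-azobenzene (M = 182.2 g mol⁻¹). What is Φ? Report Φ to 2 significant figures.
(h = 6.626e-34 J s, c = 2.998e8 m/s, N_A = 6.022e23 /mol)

Φ = 0.11

Product: 0.929 mg / 182.2 g mol⁻¹ = 5.099e-6 mol.
Photon energy at 335 nm: hc/λ = (6.626e-34)(2.998e8)/(335e-9) = 5.930e-19 J.
Photons incident: 89.6 / 5.930e-19 = 1.511e20, i.e. 1.511e20/6.022e23 = 2.509e-4 mol.
Photons absorbed: 0.178 × 2.509e-4 = 4.466e-5 mol.
Φ = 5.099e-6 mol / 4.466e-5 mol photons = 0.11.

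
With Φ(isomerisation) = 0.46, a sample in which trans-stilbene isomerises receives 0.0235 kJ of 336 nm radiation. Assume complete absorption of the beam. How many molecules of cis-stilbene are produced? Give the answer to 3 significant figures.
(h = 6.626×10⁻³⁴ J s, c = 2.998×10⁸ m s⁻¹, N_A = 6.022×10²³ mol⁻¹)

1.83×10¹⁹ molecules

Photon energy at 336 nm: hc/λ = (6.626×10⁻³⁴)(2.998×10⁸)/(336×10⁻⁹) = 5.912×10⁻¹⁹ J.
Incident energy: 0.0235 kJ = 23.5 J.
Photons incident: 23.5 / 5.912×10⁻¹⁹ = 3.975×10¹⁹, i.e. 3.975×10¹⁹/6.022×10²³ = 6.601×10⁻⁵ mol.
Product: Φ × n_abs = 0.46 × 6.601×10⁻⁵ = 3.036×10⁻⁵ mol.
As a count: 3.036×10⁻⁵ × 6.022×10²³ = 1.83×10¹⁹.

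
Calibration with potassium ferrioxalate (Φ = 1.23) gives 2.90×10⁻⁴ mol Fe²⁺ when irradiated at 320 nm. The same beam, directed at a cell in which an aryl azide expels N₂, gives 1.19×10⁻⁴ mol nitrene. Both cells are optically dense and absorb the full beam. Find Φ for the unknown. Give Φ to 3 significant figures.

Φ = 0.505

Photons absorbed by the actinometer: 2.90×10⁻⁴ / 1.23 = 2.358×10⁻⁴ mol.
Φ(unknown) = 1.19×10⁻⁴ / 2.358×10⁻⁴ = 0.505.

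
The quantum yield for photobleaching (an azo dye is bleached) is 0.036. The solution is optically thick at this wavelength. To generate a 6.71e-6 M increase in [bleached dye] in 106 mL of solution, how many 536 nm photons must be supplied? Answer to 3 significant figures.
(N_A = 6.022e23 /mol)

Product: (6.71e-6 M)(0.106 L) = 7.113e-7 mol.
Photons that must be absorbed: 7.113e-7 / 0.036 = 1.976e-5 mol.
Photon count: 1.976e-5 × 6.022e23 = 1.19e19.

1.19e19 photons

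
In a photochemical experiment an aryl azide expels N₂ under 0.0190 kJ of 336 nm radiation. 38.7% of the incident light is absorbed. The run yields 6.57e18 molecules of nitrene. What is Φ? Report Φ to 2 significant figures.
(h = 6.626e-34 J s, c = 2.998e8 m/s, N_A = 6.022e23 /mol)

Product: 6.57e18 / 6.022e23 = 1.091e-5 mol.
Photon energy at 336 nm: hc/λ = (6.626e-34)(2.998e8)/(336e-9) = 5.912e-19 J.
Incident energy: 0.0190 kJ = 19.0 J.
Photons incident: 19.0 / 5.912e-19 = 3.214e19, i.e. 3.214e19/6.022e23 = 5.337e-5 mol.
Photons absorbed: 0.387 × 5.337e-5 = 2.065e-5 mol.
Φ = 1.091e-5 mol / 2.065e-5 mol photons = 0.53.

Φ = 0.53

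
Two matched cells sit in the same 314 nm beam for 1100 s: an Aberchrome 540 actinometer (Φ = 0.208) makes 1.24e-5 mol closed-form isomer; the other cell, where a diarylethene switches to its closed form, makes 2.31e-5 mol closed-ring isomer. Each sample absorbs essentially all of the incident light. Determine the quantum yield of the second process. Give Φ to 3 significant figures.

Φ = 0.387

Photons absorbed by the actinometer: 1.24e-5 / 0.208 = 5.962e-5 mol.
Φ(unknown) = 2.31e-5 / 5.962e-5 = 0.387.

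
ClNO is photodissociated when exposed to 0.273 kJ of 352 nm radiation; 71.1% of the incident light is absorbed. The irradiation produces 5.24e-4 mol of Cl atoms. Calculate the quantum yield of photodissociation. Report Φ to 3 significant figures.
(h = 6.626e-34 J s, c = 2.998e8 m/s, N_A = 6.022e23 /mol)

Φ = 0.917

Photon energy at 352 nm: hc/λ = (6.626e-34)(2.998e8)/(352e-9) = 5.643e-19 J.
Incident energy: 0.273 kJ = 273 J.
Photons incident: 273 / 5.643e-19 = 4.838e20, i.e. 4.838e20/6.022e23 = 8.034e-4 mol.
Photons absorbed: 0.711 × 8.034e-4 = 5.712e-4 mol.
Φ = 5.24e-4 mol / 5.712e-4 mol photons = 0.917.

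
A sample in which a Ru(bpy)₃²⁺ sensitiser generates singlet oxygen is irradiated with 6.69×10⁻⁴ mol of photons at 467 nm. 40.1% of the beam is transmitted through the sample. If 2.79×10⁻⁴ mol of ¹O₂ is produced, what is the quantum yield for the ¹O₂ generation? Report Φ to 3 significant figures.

Φ = 0.696

Fraction absorbed: 1 − 40.1/100 = 0.5990.
Photons absorbed: 0.5990 × 6.69×10⁻⁴ = 4.007×10⁻⁴ mol.
Φ = 2.79×10⁻⁴ mol / 4.007×10⁻⁴ mol photons = 0.696.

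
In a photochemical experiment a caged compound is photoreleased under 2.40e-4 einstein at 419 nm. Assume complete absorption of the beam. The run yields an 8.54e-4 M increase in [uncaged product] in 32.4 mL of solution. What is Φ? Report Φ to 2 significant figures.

Φ = 0.12

Product: (8.54e-4 M)(0.0324 L) = 2.767e-5 mol.
Φ = 2.767e-5 mol / 2.40e-4 mol photons = 0.12.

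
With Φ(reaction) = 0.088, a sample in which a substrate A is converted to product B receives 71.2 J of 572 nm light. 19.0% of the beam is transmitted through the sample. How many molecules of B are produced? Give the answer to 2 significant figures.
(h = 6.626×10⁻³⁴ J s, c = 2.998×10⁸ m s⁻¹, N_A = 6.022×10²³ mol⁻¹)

Photon energy at 572 nm: hc/λ = (6.626×10⁻³⁴)(2.998×10⁸)/(572×10⁻⁹) = 3.473×10⁻¹⁹ J.
Photons incident: 71.2 / 3.473×10⁻¹⁹ = 2.050×10²⁰, i.e. 2.050×10²⁰/6.022×10²³ = 3.404×10⁻⁴ mol.
Fraction absorbed: 1 − 19.0/100 = 0.8100.
Photons absorbed: 0.8100 × 3.404×10⁻⁴ = 2.757×10⁻⁴ mol.
Product: Φ × n_abs = 0.088 × 2.757×10⁻⁴ = 2.426×10⁻⁵ mol.
As a count: 2.426×10⁻⁵ × 6.022×10²³ = 1.5×10¹⁹.

1.5×10¹⁹ molecules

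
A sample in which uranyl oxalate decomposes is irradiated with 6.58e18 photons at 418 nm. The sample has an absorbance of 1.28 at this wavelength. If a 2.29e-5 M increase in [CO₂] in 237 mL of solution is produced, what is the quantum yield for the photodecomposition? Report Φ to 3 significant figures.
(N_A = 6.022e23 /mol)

Φ = 0.524

Product: (2.29e-5 M)(0.237 L) = 5.427e-6 mol.
Moles of photons: 6.58e18 / 6.022e23 = 1.093e-5 mol.
Fraction absorbed: 1 − 10^(−1.28) = 0.9475.
Photons absorbed: 0.9475 × 1.093e-5 = 1.036e-5 mol.
Φ = 5.427e-6 mol / 1.036e-5 mol photons = 0.524.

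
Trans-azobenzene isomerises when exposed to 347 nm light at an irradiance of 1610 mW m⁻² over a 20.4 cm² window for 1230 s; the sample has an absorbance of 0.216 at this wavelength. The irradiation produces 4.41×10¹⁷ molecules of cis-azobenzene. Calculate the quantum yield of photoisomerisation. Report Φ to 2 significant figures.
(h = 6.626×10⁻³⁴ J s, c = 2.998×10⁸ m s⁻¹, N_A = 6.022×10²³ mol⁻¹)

Product: 4.41×10¹⁷ / 6.022×10²³ = 7.323×10⁻⁷ mol.
Photon energy at 347 nm: hc/λ = (6.626×10⁻³⁴)(2.998×10⁸)/(347×10⁻⁹) = 5.725×10⁻¹⁹ J.
Energy delivered: (1610 mW m⁻²)(20.4×10⁻⁴ m²)(1230 s) = 4.040 J.
Photons incident: 4.040 / 5.725×10⁻¹⁹ = 7.057×10¹⁸, i.e. 7.057×10¹⁸/6.022×10²³ = 1.172×10⁻⁵ mol.
Fraction absorbed: 1 − 10^(−0.216) = 0.3919.
Photons absorbed: 0.3919 × 1.172×10⁻⁵ = 4.593×10⁻⁶ mol.
Φ = 7.323×10⁻⁷ mol / 4.593×10⁻⁶ mol photons = 0.16.

Φ = 0.16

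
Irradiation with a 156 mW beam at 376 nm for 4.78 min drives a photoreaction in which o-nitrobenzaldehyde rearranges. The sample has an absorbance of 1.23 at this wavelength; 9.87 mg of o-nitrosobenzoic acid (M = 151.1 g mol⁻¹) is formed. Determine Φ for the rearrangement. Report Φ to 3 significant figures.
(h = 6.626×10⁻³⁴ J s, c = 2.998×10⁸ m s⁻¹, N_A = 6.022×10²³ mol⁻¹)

Product: 9.87 mg / 151.1 g mol⁻¹ = 6.532×10⁻⁵ mol.
Photon energy at 376 nm: hc/λ = (6.626×10⁻³⁴)(2.998×10⁸)/(376×10⁻⁹) = 5.283×10⁻¹⁹ J.
Energy delivered: (156 mW)(286.8 s) = 44.74 J.
Photons incident: 44.74 / 5.283×10⁻¹⁹ = 8.469×10¹⁹, i.e. 8.469×10¹⁹/6.022×10²³ = 1.406×10⁻⁴ mol.
Fraction absorbed: 1 − 10^(−1.23) = 0.9411.
Photons absorbed: 0.9411 × 1.406×10⁻⁴ = 1.323×10⁻⁴ mol.
Φ = 6.532×10⁻⁵ mol / 1.323×10⁻⁴ mol photons = 0.494.

Φ = 0.494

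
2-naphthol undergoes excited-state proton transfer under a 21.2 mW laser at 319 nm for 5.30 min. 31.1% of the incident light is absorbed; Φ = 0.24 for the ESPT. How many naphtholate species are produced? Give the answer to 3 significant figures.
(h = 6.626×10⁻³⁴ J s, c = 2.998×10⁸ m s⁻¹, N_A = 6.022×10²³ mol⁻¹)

Photon energy at 319 nm: hc/λ = (6.626×10⁻³⁴)(2.998×10⁸)/(319×10⁻⁹) = 6.227×10⁻¹⁹ J.
Energy delivered: (21.2 mW)(318 s) = 6.742 J.
Photons incident: 6.742 / 6.227×10⁻¹⁹ = 1.083×10¹⁹, i.e. 1.083×10¹⁹/6.022×10²³ = 1.798×10⁻⁵ mol.
Photons absorbed: 0.311 × 1.798×10⁻⁵ = 5.592×10⁻⁶ mol.
Product: Φ × n_abs = 0.24 × 5.592×10⁻⁶ = 1.342×10⁻⁶ mol.
As a count: 1.342×10⁻⁶ × 6.022×10²³ = 8.08×10¹⁷.

8.08×10¹⁷ species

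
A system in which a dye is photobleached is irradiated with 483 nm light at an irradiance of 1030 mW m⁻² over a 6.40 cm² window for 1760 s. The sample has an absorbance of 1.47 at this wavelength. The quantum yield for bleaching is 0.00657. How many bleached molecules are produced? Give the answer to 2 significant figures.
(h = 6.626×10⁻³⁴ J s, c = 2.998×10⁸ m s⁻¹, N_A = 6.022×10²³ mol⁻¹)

1.8×10¹⁶ bleached molecules

Photon energy at 483 nm: hc/λ = (6.626×10⁻³⁴)(2.998×10⁸)/(483×10⁻⁹) = 4.113×10⁻¹⁹ J.
Energy delivered: (1030 mW m⁻²)(6.40×10⁻⁴ m²)(1760 s) = 1.160 J.
Photons incident: 1.160 / 4.113×10⁻¹⁹ = 2.820×10¹⁸, i.e. 2.820×10¹⁸/6.022×10²³ = 4.683×10⁻⁶ mol.
Fraction absorbed: 1 − 10^(−1.47) = 0.9661.
Photons absorbed: 0.9661 × 4.683×10⁻⁶ = 4.524×10⁻⁶ mol.
Product: Φ × n_abs = 0.00657 × 4.524×10⁻⁶ = 2.972×10⁻⁸ mol.
As a count: 2.972×10⁻⁸ × 6.022×10²³ = 1.8×10¹⁶.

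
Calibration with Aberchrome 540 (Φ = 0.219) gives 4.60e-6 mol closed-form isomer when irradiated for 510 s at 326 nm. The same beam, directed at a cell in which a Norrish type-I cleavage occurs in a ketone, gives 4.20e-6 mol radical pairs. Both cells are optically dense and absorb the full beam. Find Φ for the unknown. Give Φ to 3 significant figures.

Φ = 0.200

Photons absorbed by the actinometer: 4.60e-6 / 0.219 = 2.100e-5 mol.
Φ(unknown) = 4.20e-6 / 2.100e-5 = 0.200.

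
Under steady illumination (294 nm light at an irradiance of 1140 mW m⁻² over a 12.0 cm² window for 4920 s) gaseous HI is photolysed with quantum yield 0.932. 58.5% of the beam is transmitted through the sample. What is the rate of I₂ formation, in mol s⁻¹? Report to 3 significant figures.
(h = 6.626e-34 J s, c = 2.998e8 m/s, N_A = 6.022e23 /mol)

Photon energy at 294 nm: hc/λ = (6.626e-34)(2.998e8)/(294e-9) = 6.757e-19 J.
Energy delivered: (1140 mW m⁻²)(12.0e-4 m²)(4920 s) = 6.731 J.
Photons incident: 6.731 / 6.757e-19 = 9.962e18, i.e. 9.962e18/6.022e23 = 1.654e-5 mol.
Fraction absorbed: 1 − 58.5/100 = 0.4150.
Photons absorbed: 0.4150 × 1.654e-5 = 6.864e-6 mol.
Product formed: 0.932 × 6.864e-6 = 6.397e-6 mol.
Rate: 6.397e-6 / 4920 s = 1.30e-9 mol s⁻¹.

1.30e-9 mol s⁻¹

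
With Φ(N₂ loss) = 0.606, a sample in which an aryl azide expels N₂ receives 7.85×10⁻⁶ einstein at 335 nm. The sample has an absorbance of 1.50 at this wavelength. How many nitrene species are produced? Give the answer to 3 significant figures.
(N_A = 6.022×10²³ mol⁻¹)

2.77×10¹⁸ species

Fraction absorbed: 1 − 10^(−1.50) = 0.9684.
Photons absorbed: 0.9684 × 7.85×10⁻⁶ = 7.602×10⁻⁶ mol.
Product: Φ × n_abs = 0.606 × 7.602×10⁻⁶ = 4.607×10⁻⁶ mol.
As a count: 4.607×10⁻⁶ × 6.022×10²³ = 2.77×10¹⁸.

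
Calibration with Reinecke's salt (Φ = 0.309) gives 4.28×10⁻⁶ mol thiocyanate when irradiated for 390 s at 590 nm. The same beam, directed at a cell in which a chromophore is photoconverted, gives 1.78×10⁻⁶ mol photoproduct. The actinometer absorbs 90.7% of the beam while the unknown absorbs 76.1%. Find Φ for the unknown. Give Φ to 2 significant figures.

Photons absorbed by the actinometer: 4.28×10⁻⁶ / 0.309 = 1.385×10⁻⁵ mol.
Incident flux: 1.385×10⁻⁵ / 0.907 = 1.527×10⁻⁵ einstein.
Absorbed by unknown: 0.761 × 1.527×10⁻⁵ = 1.162×10⁻⁵ mol.
Φ(unknown) = 1.78×10⁻⁶ / 1.162×10⁻⁵ = 0.15.

Φ = 0.15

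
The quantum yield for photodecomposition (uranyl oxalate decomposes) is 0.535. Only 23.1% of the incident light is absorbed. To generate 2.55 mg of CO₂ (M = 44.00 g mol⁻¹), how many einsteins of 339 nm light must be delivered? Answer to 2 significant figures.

Product: 2.55 mg / 44.00 g mol⁻¹ = 5.795×10⁻⁵ mol.
Photons that must be absorbed: 5.795×10⁻⁵ / 0.535 = 1.083×10⁻⁴ mol.
Incident photons needed: 1.083×10⁻⁴ / 0.231 = 4.688×10⁻⁴ mol.

4.7×10⁻⁴ einstein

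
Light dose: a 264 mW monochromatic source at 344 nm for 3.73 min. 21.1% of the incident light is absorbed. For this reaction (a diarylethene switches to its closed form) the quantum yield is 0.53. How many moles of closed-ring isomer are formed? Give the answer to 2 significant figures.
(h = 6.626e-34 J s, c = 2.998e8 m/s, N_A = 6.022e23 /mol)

1.9e-5 mol

Photon energy at 344 nm: hc/λ = (6.626e-34)(2.998e8)/(344e-9) = 5.775e-19 J.
Energy delivered: (264 mW)(223.8 s) = 59.08 J.
Photons incident: 59.08 / 5.775e-19 = 1.023e20, i.e. 1.023e20/6.022e23 = 1.699e-4 mol.
Photons absorbed: 0.211 × 1.699e-4 = 3.585e-5 mol.
Product: Φ × n_abs = 0.53 × 3.585e-5 = 1.900e-5 mol.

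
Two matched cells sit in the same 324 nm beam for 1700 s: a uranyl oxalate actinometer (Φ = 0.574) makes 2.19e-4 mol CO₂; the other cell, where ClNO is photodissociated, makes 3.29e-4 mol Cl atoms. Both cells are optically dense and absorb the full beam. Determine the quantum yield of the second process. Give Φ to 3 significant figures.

Photons absorbed by the actinometer: 2.19e-4 / 0.574 = 3.815e-4 mol.
Φ(unknown) = 3.29e-4 / 3.815e-4 = 0.862.

Φ = 0.862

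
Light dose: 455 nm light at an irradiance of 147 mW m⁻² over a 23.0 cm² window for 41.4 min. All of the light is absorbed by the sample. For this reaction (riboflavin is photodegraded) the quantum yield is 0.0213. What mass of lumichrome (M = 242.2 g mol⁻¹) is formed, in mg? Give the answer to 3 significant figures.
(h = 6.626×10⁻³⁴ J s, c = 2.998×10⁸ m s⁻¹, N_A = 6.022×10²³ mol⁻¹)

Photon energy at 455 nm: hc/λ = (6.626×10⁻³⁴)(2.998×10⁸)/(455×10⁻⁹) = 4.366×10⁻¹⁹ J.
Energy delivered: (147 mW m⁻²)(23.0×10⁻⁴ m²)(2484 s) = 0.8398 J.
Photons incident: 0.8398 / 4.366×10⁻¹⁹ = 1.923×10¹⁸, i.e. 1.923×10¹⁸/6.022×10²³ = 3.193×10⁻⁶ mol.
Product: Φ × n_abs = 0.0213 × 3.193×10⁻⁶ = 6.801×10⁻⁸ mol.
Mass: 6.801×10⁻⁸ × 242.2 = 1.647×10⁻⁵ g = 0.0165 mg.

0.0165 mg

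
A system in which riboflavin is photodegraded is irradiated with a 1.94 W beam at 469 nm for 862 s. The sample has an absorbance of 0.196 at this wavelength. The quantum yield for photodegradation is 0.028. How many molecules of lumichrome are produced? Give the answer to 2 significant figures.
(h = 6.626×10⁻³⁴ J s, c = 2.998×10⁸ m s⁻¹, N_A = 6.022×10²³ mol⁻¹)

Photon energy at 469 nm: hc/λ = (6.626×10⁻³⁴)(2.998×10⁸)/(469×10⁻⁹) = 4.236×10⁻¹⁹ J.
Energy delivered: (1.94 W)(862 s) = 1672 J.
Photons incident: 1672 / 4.236×10⁻¹⁹ = 3.947×10²¹, i.e. 3.947×10²¹/6.022×10²³ = 0.006554 mol.
Fraction absorbed: 1 − 10^(−0.196) = 0.3632.
Photons absorbed: 0.3632 × 0.006554 = 0.002380 mol.
Product: Φ × n_abs = 0.028 × 0.002380 = 6.664×10⁻⁵ mol.
As a count: 6.664×10⁻⁵ × 6.022×10²³ = 4.0×10¹⁹.

4.0×10¹⁹ molecules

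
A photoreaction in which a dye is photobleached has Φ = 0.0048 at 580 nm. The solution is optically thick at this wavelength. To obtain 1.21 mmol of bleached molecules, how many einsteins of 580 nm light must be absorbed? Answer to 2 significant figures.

0.25 einstein

Product: 1.21 mmol = 0.00121 mol.
Photons that must be absorbed: 0.00121 / 0.0048 = 0.2521 mol.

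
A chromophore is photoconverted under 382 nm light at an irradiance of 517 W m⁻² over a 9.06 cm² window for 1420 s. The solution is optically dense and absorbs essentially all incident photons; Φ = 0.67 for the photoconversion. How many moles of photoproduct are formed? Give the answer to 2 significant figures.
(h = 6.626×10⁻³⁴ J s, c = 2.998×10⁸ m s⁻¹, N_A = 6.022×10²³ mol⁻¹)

Photon energy at 382 nm: hc/λ = (6.626×10⁻³⁴)(2.998×10⁸)/(382×10⁻⁹) = 5.200×10⁻¹⁹ J.
Energy delivered: (517 W m⁻²)(9.06×10⁻⁴ m²)(1420 s) = 665.1 J.
Photons incident: 665.1 / 5.200×10⁻¹⁹ = 1.279×10²¹, i.e. 1.279×10²¹/6.022×10²³ = 0.002124 mol.
Product: Φ × n_abs = 0.67 × 0.002124 = 0.001423 mol.

0.0014 mol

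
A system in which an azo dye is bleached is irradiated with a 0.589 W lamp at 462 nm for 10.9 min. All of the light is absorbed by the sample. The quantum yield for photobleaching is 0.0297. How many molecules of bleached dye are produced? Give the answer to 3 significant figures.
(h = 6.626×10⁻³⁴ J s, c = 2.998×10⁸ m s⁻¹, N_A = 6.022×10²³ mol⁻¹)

Photon energy at 462 nm: hc/λ = (6.626×10⁻³⁴)(2.998×10⁸)/(462×10⁻⁹) = 4.300×10⁻¹⁹ J.
Energy delivered: (0.589 W)(654 s) = 385.2 J.
Photons incident: 385.2 / 4.300×10⁻¹⁹ = 8.958×10²⁰, i.e. 8.958×10²⁰/6.022×10²³ = 0.001488 mol.
Product: Φ × n_abs = 0.0297 × 0.001488 = 4.419×10⁻⁵ mol.
As a count: 4.419×10⁻⁵ × 6.022×10²³ = 2.66×10¹⁹.

2.66×10¹⁹ molecules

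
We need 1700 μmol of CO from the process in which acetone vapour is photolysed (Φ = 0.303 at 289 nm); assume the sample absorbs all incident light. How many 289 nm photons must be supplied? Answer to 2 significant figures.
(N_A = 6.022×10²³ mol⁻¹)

3.4×10²¹ photons

Product: 1700 μmol = 0.00170 mol.
Photons that must be absorbed: 0.00170 / 0.303 = 0.005611 mol.
Photon count: 0.005611 × 6.022×10²³ = 3.4×10²¹.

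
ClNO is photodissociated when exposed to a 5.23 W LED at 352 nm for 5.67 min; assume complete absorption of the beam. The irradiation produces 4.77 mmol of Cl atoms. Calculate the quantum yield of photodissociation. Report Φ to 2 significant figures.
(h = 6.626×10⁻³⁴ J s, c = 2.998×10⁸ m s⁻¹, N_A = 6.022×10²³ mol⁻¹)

Φ = 0.91

Product: 4.77 mmol = 0.00477 mol.
Photon energy at 352 nm: hc/λ = (6.626×10⁻³⁴)(2.998×10⁸)/(352×10⁻⁹) = 5.643×10⁻¹⁹ J.
Energy delivered: (5.23 W)(340.2 s) = 1779 J.
Photons incident: 1779 / 5.643×10⁻¹⁹ = 3.153×10²¹, i.e. 3.153×10²¹/6.022×10²³ = 0.005236 mol.
Φ = 0.00477 mol / 0.005236 mol photons = 0.91.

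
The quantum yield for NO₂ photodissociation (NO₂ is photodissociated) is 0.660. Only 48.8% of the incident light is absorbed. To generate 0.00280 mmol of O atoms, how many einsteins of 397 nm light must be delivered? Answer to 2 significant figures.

8.7×10⁻⁶ einstein

Product: 0.00280 mmol = 2.80×10⁻⁶ mol.
Photons that must be absorbed: 2.80×10⁻⁶ / 0.660 = 4.242×10⁻⁶ mol.
Incident photons needed: 4.242×10⁻⁶ / 0.488 = 8.693×10⁻⁶ mol.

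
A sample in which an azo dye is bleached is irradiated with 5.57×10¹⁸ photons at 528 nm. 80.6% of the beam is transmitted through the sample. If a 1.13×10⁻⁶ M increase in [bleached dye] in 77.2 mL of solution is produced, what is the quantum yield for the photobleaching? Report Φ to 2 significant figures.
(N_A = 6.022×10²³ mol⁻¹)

Product: (1.13×10⁻⁶ M)(0.0772 L) = 8.724×10⁻⁸ mol.
Moles of photons: 5.57×10¹⁸ / 6.022×10²³ = 9.249×10⁻⁶ mol.
Fraction absorbed: 1 − 80.6/100 = 0.1940.
Photons absorbed: 0.1940 × 9.249×10⁻⁶ = 1.794×10⁻⁶ mol.
Φ = 8.724×10⁻⁸ mol / 1.794×10⁻⁶ mol photons = 0.049.

Φ = 0.049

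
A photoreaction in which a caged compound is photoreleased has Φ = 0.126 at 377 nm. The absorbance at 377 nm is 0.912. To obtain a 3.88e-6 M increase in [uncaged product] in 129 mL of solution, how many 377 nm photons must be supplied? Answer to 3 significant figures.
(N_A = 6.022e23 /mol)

2.73e18 photons

Product: (3.88e-6 M)(0.129 L) = 5.005e-7 mol.
Photons that must be absorbed: 5.005e-7 / 0.126 = 3.972e-6 mol.
Fraction absorbed: 1 − 10^(−0.912) = 0.8775.
Incident photons needed: 3.972e-6 / 0.8775 = 4.526e-6 mol.
Photon count: 4.526e-6 × 6.022e23 = 2.73e18.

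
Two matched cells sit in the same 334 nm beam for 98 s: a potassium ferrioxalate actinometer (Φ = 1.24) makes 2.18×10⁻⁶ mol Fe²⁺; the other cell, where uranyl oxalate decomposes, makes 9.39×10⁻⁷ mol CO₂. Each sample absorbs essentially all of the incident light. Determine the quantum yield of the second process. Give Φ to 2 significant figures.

Φ = 0.53

Photons absorbed by the actinometer: 2.18×10⁻⁶ / 1.24 = 1.758×10⁻⁶ mol.
Φ(unknown) = 9.39×10⁻⁷ / 1.758×10⁻⁶ = 0.53.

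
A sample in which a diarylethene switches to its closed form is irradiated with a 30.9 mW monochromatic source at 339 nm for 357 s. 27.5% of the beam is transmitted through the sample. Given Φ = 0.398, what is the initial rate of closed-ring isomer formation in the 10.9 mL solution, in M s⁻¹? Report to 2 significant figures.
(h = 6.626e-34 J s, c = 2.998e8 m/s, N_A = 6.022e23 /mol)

Photon energy at 339 nm: hc/λ = (6.626e-34)(2.998e8)/(339e-9) = 5.860e-19 J.
Energy delivered: (30.9 mW)(357 s) = 11.03 J.
Photons incident: 11.03 / 5.860e-19 = 1.882e19, i.e. 1.882e19/6.022e23 = 3.125e-5 mol.
Fraction absorbed: 1 − 27.5/100 = 0.7250.
Photons absorbed: 0.7250 × 3.125e-5 = 2.266e-5 mol.
Product formed: 0.398 × 2.266e-5 = 9.019e-6 mol.
Rate: 9.019e-6 mol / (357 s × 0.0109 L) = 2.3e-6 M s⁻¹.

2.3e-6 M s⁻¹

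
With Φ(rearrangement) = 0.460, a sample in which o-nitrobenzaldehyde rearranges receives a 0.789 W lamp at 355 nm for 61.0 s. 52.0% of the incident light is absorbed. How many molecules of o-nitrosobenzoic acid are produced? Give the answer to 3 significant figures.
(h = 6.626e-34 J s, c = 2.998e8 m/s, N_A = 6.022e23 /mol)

Photon energy at 355 nm: hc/λ = (6.626e-34)(2.998e8)/(355e-9) = 5.596e-19 J.
Energy delivered: (0.789 W)(61 s) = 48.13 J.
Photons incident: 48.13 / 5.596e-19 = 8.601e19, i.e. 8.601e19/6.022e23 = 1.428e-4 mol.
Photons absorbed: 0.520 × 1.428e-4 = 7.426e-5 mol.
Product: Φ × n_abs = 0.460 × 7.426e-5 = 3.416e-5 mol.
As a count: 3.416e-5 × 6.022e23 = 2.06e19.

2.06e19 molecules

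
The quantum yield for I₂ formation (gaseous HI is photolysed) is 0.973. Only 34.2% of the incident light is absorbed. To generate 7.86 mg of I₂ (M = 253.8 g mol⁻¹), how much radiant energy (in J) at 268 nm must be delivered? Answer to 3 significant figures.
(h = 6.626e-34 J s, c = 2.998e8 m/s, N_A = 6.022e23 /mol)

41.5 J

Product: 7.86 mg / 253.8 g mol⁻¹ = 3.097e-5 mol.
Photons that must be absorbed: 3.097e-5 / 0.973 = 3.183e-5 mol.
Incident photons needed: 3.183e-5 / 0.342 = 9.307e-5 mol.
Photon energy: hc/λ = 7.412e-19 J; per mole, 4.464e5 J mol⁻¹.
Energy required: 9.307e-5 × 4.464e5 = 41.5 J.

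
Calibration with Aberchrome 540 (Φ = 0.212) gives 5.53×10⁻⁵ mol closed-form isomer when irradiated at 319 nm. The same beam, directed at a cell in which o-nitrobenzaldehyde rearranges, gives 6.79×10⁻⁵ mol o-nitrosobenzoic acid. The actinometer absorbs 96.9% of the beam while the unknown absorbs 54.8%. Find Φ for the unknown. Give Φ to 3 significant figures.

Photons absorbed by the actinometer: 5.53×10⁻⁵ / 0.212 = 2.608×10⁻⁴ mol.
Incident flux: 2.608×10⁻⁴ / 0.969 = 2.691×10⁻⁴ einstein.
Absorbed by unknown: 0.548 × 2.691×10⁻⁴ = 1.475×10⁻⁴ mol.
Φ(unknown) = 6.79×10⁻⁵ / 1.475×10⁻⁴ = 0.460.

Φ = 0.460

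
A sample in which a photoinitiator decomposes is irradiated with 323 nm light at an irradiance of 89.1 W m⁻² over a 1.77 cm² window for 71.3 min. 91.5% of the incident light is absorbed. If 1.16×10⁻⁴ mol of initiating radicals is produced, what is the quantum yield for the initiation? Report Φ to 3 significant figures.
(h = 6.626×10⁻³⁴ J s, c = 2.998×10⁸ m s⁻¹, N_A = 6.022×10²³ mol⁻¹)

Φ = 0.696

Photon energy at 323 nm: hc/λ = (6.626×10⁻³⁴)(2.998×10⁸)/(323×10⁻⁹) = 6.150×10⁻¹⁹ J.
Energy delivered: (89.1 W m⁻²)(1.77×10⁻⁴ m²)(4278 s) = 67.47 J.
Photons incident: 67.47 / 6.150×10⁻¹⁹ = 1.097×10²⁰, i.e. 1.097×10²⁰/6.022×10²³ = 1.822×10⁻⁴ mol.
Photons absorbed: 0.915 × 1.822×10⁻⁴ = 1.667×10⁻⁴ mol.
Φ = 1.16×10⁻⁴ mol / 1.667×10⁻⁴ mol photons = 0.696.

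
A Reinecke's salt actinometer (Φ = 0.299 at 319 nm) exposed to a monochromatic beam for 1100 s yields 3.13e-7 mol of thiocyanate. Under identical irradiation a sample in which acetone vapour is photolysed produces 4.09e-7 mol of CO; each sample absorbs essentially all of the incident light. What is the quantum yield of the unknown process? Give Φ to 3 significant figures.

Φ = 0.391

Photons absorbed by the actinometer: 3.13e-7 / 0.299 = 1.047e-6 mol.
Φ(unknown) = 4.09e-7 / 1.047e-6 = 0.391.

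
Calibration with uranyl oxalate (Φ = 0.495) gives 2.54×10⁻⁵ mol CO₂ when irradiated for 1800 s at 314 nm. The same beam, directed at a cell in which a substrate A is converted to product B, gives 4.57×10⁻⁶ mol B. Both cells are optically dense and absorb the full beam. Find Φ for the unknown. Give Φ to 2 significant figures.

Φ = 0.089

Photons absorbed by the actinometer: 2.54×10⁻⁵ / 0.495 = 5.131×10⁻⁵ mol.
Φ(unknown) = 4.57×10⁻⁶ / 5.131×10⁻⁵ = 0.089.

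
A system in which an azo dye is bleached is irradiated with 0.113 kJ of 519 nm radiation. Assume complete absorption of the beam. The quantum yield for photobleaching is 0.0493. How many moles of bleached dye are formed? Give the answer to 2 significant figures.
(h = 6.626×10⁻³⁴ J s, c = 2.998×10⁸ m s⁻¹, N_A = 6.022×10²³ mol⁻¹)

Photon energy at 519 nm: hc/λ = (6.626×10⁻³⁴)(2.998×10⁸)/(519×10⁻⁹) = 3.828×10⁻¹⁹ J.
Incident energy: 0.113 kJ = 113 J.
Photons incident: 113 / 3.828×10⁻¹⁹ = 2.952×10²⁰, i.e. 2.952×10²⁰/6.022×10²³ = 4.902×10⁻⁴ mol.
Product: Φ × n_abs = 0.0493 × 4.902×10⁻⁴ = 2.417×10⁻⁵ mol.

2.4×10⁻⁵ mol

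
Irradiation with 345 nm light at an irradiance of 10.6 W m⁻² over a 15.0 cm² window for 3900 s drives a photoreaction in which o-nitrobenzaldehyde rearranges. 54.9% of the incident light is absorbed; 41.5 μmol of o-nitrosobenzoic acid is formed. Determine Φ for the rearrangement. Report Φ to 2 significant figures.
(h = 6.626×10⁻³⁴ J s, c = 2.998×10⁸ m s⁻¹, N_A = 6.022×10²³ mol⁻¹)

Product: 41.5 μmol = 4.15×10⁻⁵ mol.
Photon energy at 345 nm: hc/λ = (6.626×10⁻³⁴)(2.998×10⁸)/(345×10⁻⁹) = 5.758×10⁻¹⁹ J.
Energy delivered: (10.6 W m⁻²)(15.0×10⁻⁴ m²)(3900 s) = 62.01 J.
Photons incident: 62.01 / 5.758×10⁻¹⁹ = 1.077×10²⁰, i.e. 1.077×10²⁰/6.022×10²³ = 1.788×10⁻⁴ mol.
Photons absorbed: 0.549 × 1.788×10⁻⁴ = 9.816×10⁻⁵ mol.
Φ = 4.15×10⁻⁵ mol / 9.816×10⁻⁵ mol photons = 0.42.

Φ = 0.42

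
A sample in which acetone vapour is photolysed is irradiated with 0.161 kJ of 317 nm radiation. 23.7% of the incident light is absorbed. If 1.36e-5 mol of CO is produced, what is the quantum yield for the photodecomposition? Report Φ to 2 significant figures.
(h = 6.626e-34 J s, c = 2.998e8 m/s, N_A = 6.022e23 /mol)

Photon energy at 317 nm: hc/λ = (6.626e-34)(2.998e8)/(317e-9) = 6.266e-19 J.
Incident energy: 0.161 kJ = 161 J.
Photons incident: 161 / 6.266e-19 = 2.569e20, i.e. 2.569e20/6.022e23 = 4.266e-4 mol.
Photons absorbed: 0.237 × 4.266e-4 = 1.011e-4 mol.
Φ = 1.36e-5 mol / 1.011e-4 mol photons = 0.13.

Φ = 0.13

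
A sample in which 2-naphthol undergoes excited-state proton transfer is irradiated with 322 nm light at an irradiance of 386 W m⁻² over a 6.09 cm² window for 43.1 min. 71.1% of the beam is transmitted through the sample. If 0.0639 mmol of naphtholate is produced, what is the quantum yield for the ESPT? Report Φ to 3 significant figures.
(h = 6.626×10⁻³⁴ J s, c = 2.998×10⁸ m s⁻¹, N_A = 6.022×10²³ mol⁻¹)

Product: 0.0639 mmol = 6.39×10⁻⁵ mol.
Photon energy at 322 nm: hc/λ = (6.626×10⁻³⁴)(2.998×10⁸)/(322×10⁻⁹) = 6.169×10⁻¹⁹ J.
Energy delivered: (386 W m⁻²)(6.09×10⁻⁴ m²)(2586 s) = 607.9 J.
Photons incident: 607.9 / 6.169×10⁻¹⁹ = 9.854×10²⁰, i.e. 9.854×10²⁰/6.022×10²³ = 0.001636 mol.
Fraction absorbed: 1 − 71.1/100 = 0.2890.
Photons absorbed: 0.2890 × 0.001636 = 4.728×10⁻⁴ mol.
Φ = 6.39×10⁻⁵ mol / 4.728×10⁻⁴ mol photons = 0.135.

Φ = 0.135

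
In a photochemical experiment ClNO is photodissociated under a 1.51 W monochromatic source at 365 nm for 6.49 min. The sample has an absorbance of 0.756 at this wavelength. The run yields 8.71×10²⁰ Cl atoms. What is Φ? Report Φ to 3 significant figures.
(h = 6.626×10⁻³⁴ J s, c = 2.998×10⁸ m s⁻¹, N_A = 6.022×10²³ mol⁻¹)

Φ = 0.978

Product: 8.71×10²⁰ / 6.022×10²³ = 0.001446 mol.
Photon energy at 365 nm: hc/λ = (6.626×10⁻³⁴)(2.998×10⁸)/(365×10⁻⁹) = 5.442×10⁻¹⁹ J.
Energy delivered: (1.51 W)(389.4 s) = 588.0 J.
Photons incident: 588.0 / 5.442×10⁻¹⁹ = 1.080×10²¹, i.e. 1.080×10²¹/6.022×10²³ = 0.001793 mol.
Fraction absorbed: 1 − 10^(−0.756) = 0.8246.
Photons absorbed: 0.8246 × 0.001793 = 0.001479 mol.
Φ = 0.001446 mol / 0.001479 mol photons = 0.978.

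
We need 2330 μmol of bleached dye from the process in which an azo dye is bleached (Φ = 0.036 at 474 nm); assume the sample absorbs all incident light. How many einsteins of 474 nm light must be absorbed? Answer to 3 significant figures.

0.0647 einstein

Product: 2330 μmol = 0.00233 mol.
Photons that must be absorbed: 0.00233 / 0.036 = 0.06472 mol.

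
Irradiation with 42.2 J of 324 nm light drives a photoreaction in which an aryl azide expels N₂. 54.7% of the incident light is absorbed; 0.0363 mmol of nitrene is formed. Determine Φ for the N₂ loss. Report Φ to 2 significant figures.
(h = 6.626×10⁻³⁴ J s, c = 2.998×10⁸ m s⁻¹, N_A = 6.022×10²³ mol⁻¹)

Product: 0.0363 mmol = 3.63×10⁻⁵ mol.
Photon energy at 324 nm: hc/λ = (6.626×10⁻³⁴)(2.998×10⁸)/(324×10⁻⁹) = 6.131×10⁻¹⁹ J.
Photons incident: 42.2 / 6.131×10⁻¹⁹ = 6.883×10¹⁹, i.e. 6.883×10¹⁹/6.022×10²³ = 1.143×10⁻⁴ mol.
Photons absorbed: 0.547 × 1.143×10⁻⁴ = 6.252×10⁻⁵ mol.
Φ = 3.63×10⁻⁵ mol / 6.252×10⁻⁵ mol photons = 0.58.

Φ = 0.58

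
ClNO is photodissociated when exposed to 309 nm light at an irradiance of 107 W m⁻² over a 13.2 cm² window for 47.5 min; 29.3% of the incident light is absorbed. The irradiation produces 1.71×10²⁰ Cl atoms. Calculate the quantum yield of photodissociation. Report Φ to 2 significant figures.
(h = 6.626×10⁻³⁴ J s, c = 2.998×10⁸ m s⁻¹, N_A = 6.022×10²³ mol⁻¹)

Product: 1.71×10²⁰ / 6.022×10²³ = 2.840×10⁻⁴ mol.
Photon energy at 309 nm: hc/λ = (6.626×10⁻³⁴)(2.998×10⁸)/(309×10⁻⁹) = 6.429×10⁻¹⁹ J.
Energy delivered: (107 W m⁻²)(13.2×10⁻⁴ m²)(2850 s) = 402.5 J.
Photons incident: 402.5 / 6.429×10⁻¹⁹ = 6.261×10²⁰, i.e. 6.261×10²⁰/6.022×10²³ = 0.001040 mol.
Photons absorbed: 0.293 × 0.001040 = 3.047×10⁻⁴ mol.
Φ = 2.840×10⁻⁴ mol / 3.047×10⁻⁴ mol photons = 0.93.

Φ = 0.93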